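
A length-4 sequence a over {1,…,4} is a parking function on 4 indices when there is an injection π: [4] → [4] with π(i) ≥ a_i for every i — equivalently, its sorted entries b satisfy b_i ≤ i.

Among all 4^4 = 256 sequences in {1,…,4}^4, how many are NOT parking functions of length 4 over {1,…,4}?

131

#PF = 1·5^3 = 1 · 125 = 125
Example (4,2,4,4) → sorted (2,4,4,4): b_1=2>1, not a PF.
Total 256; non-PF = 256−125 = 131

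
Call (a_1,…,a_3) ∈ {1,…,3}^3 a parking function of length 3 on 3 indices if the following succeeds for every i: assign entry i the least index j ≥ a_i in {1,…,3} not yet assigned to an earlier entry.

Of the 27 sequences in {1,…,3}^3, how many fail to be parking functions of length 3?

11

#PF = (4−3)·4^(3−1) = 1·16 = 16 [KW]
Example (3,3,2) → sorted (2,3,3): b_1=2>1, not a PF.
So 27 − 16 = 11 fail.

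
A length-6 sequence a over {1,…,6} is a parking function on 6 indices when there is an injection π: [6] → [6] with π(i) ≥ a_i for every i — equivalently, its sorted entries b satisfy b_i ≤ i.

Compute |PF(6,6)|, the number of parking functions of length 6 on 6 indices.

Count = (7−6)·7^(6−1) = 1×16807 = 16807 (Pollak)
One tuple (3,3,1,4,2,1) → sorted (1,1,2,3,3,4): b_i ≤ i ∀i, a PF.

16807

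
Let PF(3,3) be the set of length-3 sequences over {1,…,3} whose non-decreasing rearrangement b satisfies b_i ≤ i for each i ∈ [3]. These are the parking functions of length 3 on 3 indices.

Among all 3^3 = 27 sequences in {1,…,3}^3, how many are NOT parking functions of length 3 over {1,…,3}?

|PF| = 1·4^2 = 1×16 = 16
One tuple (3,3,2) → sorted (2,3,3): b_1=2>1, not a PF.
So 27 − 16 = 11 fail.

11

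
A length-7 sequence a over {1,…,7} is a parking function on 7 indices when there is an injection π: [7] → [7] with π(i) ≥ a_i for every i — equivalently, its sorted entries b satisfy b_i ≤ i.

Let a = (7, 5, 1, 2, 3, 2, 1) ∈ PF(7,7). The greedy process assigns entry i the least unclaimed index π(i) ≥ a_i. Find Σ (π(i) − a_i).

Σπ(i) = 1+…+7 = 28; Σa = 7+5+1+2+3+2+1 = 21; disp = 28−21 = 7.

7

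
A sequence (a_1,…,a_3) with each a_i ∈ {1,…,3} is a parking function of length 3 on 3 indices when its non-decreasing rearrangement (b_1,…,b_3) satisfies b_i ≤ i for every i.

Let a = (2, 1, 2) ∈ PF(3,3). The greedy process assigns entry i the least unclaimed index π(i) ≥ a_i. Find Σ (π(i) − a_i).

Σπ(i) = 1+…+3 = 6; Σa = 2+1+2 = 5; disp = 6−5 = 1.

1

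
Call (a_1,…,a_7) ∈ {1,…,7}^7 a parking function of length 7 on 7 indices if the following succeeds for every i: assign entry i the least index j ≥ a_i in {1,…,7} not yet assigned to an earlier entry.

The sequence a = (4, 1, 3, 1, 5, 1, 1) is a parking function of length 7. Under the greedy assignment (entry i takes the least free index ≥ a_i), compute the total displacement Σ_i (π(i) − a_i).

Σπ(i) = 1+…+7 = 28; Σa = 4+1+3+1+5+1+1 = 16; disp = 28−16 = 12.

12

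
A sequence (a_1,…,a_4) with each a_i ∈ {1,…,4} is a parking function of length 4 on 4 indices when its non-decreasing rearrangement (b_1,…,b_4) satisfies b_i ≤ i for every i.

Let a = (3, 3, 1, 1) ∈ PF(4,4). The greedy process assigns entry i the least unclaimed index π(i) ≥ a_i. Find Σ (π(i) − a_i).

2

Σπ = 4·5/2 = 10 (π permutes [4]); Σa = 3+3+1+1 = 8; disp = 10−8 = 2.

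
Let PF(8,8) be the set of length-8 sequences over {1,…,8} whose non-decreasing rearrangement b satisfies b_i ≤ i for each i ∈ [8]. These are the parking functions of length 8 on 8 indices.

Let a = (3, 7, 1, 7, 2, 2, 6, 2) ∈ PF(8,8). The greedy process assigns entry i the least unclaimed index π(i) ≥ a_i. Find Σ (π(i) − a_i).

Σπ = 8·9/2 = 36 (π permutes [8]); Σa = 3+7+1+7+2+2+6+2 = 30; disp = 36−30 = 6.

6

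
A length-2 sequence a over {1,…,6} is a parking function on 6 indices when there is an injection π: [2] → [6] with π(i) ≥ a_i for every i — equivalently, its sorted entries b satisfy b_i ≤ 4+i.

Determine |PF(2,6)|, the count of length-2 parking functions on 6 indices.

#PF = (6−2+1)·(6+1)^(2−1) = 5 · 7 = 35 (Konheim–Weiss)
Check (2,3) → sorted (2,3): b_i ≤ 4+i ∀i, a PF.

35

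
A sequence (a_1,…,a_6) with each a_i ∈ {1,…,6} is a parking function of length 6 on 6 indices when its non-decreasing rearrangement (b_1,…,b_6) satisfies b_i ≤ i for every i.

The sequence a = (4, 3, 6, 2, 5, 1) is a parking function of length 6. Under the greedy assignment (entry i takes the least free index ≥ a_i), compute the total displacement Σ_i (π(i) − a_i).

Σπ = 21 ({1..6} each once); Σa = 4+3+6+2+5+1 = 21; disp = 21−21 = 0.

0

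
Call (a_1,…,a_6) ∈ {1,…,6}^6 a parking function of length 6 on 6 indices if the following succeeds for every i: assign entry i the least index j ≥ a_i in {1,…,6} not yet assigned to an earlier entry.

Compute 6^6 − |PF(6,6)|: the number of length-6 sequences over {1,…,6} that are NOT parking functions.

29849

#PF = 1·7^5 = 1 · 16807 = 16807 (Konheim–Weiss)
Check (6,5,3,6,3,3) → sorted (3,3,3,5,6,6): b_1=3>1, not a PF.
6^6 − 16807 = 46656 − 16807 = 29849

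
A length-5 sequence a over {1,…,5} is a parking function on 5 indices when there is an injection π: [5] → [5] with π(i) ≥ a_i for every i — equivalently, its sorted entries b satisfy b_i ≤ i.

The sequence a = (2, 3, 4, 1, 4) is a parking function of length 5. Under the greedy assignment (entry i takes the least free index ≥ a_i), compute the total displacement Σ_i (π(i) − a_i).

1

Σπ(i) = 1+…+5 = 15; Σa = 2+3+4+1+4 = 14; disp = 15−14 = 1.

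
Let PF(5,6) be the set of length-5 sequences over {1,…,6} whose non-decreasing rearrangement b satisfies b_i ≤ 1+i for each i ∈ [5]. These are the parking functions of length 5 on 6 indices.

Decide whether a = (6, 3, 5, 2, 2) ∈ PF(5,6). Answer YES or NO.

Order a: b = (2, 2, 3, 5, 6).
  b_1=2 ≤ 2
  b_2=2 ≤ 3
  b_3=3 ≤ 4
  b_4=5 ≤ 5
  b_5=6 ≤ 6
All bounds hold ⇒ YES

YES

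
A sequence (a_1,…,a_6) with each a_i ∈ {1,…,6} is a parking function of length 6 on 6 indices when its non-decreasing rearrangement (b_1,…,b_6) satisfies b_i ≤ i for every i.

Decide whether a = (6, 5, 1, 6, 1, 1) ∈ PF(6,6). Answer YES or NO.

Rearranged: b = (1, 1, 1, 5, 6, 6).
  b_1=1 ≤ 1
  b_2=1 ≤ 2
  b_3=1 ≤ 3
  b_4=5 > 4
  fails at i=4 ⇒ NO

NO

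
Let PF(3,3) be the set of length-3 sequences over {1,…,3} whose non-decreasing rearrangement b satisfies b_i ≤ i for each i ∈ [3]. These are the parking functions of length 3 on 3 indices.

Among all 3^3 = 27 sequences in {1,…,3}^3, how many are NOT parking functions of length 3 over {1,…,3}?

Count = (4−3)·4^(3−1) = 1 · 16 = 16
Check (2,3,2) → sorted (2,2,3): b_1=2>1, not a PF.
Total 27; non-PF = 27−16 = 11

11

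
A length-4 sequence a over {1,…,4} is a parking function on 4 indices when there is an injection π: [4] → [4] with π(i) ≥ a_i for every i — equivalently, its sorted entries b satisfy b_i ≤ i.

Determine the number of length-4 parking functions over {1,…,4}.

125

|PF(4,4)| = (5−4)·5^(4−1) = 1×125 = 125 [KW]
E.g. (1,1,3,3) → sorted (1,1,3,3): b_i ≤ i ∀i, a PF.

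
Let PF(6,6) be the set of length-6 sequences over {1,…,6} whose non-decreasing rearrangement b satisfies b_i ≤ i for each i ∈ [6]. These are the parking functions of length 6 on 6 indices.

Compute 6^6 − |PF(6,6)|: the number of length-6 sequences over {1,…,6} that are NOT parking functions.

29849

#PF = 1·7^5 = 1×16807 = 16807 [KW]
Example (4,5,5,5,2,5) → sorted (2,4,5,5,5,5): b_1=2>1, not a PF.
So 46656 − 16807 = 29849 fail.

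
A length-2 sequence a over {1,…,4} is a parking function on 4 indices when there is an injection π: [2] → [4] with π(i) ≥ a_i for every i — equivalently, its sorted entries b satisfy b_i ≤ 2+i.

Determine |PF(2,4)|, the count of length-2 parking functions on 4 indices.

15

|PF| = (5−2)·5^(2−1) = 3·5 = 15 (Konheim–Weiss)
Example (2,4) → sorted (2,4): b_i ≤ 2+i ∀i, a PF.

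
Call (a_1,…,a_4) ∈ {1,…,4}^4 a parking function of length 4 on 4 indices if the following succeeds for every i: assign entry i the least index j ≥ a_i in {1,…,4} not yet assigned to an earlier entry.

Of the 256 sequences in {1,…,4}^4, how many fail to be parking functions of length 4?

|PF(4,4)| = 1·5^3 = 1·125 = 125 [KW]
Example (4,3,4,4) → sorted (3,4,4,4): b_1=3>1, not a PF.
4^4 − 125 = 256 − 125 = 131

131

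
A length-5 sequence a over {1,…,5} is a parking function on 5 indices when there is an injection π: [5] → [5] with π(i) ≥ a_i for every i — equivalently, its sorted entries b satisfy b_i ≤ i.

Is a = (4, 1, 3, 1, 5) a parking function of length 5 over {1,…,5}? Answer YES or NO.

YES

Rearranged: b = (1, 1, 3, 4, 5).
  b_1=1 ≤ 1
  b_2=1 ≤ 2
  b_3=3 ≤ 3
  b_4=4 ≤ 4
  b_5=5 ≤ 5
All bounds hold ⇒ YES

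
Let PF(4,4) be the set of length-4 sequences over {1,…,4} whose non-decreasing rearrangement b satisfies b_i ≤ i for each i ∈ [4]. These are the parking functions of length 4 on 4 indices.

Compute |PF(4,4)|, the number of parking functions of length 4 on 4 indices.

125

|PF(4,4)| = (4−4+1)·(4+1)^(4−1) = 1 · 125 = 125 (Konheim–Weiss)
E.g. (3,3,2,1) → sorted (1,2,3,3): b_i ≤ i ∀i, a PF.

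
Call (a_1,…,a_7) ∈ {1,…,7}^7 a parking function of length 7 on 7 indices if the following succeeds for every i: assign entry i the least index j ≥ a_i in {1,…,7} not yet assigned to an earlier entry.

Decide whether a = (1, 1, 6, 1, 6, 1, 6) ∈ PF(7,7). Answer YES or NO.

NO

Order a: b = (1, 1, 1, 1, 6, 6, 6).
  b_1=1 ≤ 1
  b_2=1 ≤ 2
  b_3=1 ≤ 3
  b_4=1 ≤ 4
  b_5=6 > 5
  fails at i=5 ⇒ NO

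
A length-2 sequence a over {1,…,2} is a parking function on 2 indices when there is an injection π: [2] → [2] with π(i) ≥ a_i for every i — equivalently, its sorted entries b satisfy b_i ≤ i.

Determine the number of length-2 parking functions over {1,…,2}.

|PF(2,2)| = (2−2+1)·(2+1)^(2−1) = 1·3 = 3
E.g. (1,1) → sorted (1,1): b_i ≤ i ∀i, a PF.

3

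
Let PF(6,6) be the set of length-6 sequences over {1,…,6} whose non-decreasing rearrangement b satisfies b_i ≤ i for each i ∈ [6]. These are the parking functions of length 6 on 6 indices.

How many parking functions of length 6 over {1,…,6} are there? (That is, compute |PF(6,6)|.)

#PF = (7−6)·7^(6−1) = 1·16807 = 16807
Check (5,4,1,2,5,3) → sorted (1,2,3,4,5,5): b_i ≤ i ∀i, a PF.

16807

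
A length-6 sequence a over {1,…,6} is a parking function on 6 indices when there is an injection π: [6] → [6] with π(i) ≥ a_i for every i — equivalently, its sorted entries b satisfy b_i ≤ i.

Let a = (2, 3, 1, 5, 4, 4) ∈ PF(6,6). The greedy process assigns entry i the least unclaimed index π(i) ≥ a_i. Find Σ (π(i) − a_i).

2

Σπ = 21 ({1..6} each once); Σa = 2+3+1+5+4+4 = 19; disp = 21−19 = 2.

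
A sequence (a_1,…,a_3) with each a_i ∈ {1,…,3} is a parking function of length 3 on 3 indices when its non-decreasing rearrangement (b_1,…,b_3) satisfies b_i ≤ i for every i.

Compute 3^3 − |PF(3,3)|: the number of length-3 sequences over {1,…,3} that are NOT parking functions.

11

|PF(3,3)| = (3+1−3)·(3+1)^{3−1} = 1 · 16 = 16 [KW]
E.g. (2,3,3) → sorted (2,3,3): b_1=2>1, not a PF.
So 27 − 16 = 11 fail.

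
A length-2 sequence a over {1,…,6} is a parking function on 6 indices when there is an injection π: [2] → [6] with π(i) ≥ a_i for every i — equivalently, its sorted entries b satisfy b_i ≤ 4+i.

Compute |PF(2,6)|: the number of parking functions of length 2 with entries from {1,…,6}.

35

Count = (6+1−2)·(6+1)^{2−1} = 5·7 = 35 (Pollak)
One tuple (4,2) → sorted (2,4): b_i ≤ 4+i ∀i, a PF.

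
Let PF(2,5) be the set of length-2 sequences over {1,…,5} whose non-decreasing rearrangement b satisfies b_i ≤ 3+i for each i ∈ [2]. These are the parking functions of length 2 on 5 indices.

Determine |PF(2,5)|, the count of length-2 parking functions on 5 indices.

24

Count = (5−2+1)·(5+1)^(2−1) = 4 · 6 = 24 (Pollak)
One tuple (3,2) → sorted (2,3): b_i ≤ 3+i ∀i, a PF.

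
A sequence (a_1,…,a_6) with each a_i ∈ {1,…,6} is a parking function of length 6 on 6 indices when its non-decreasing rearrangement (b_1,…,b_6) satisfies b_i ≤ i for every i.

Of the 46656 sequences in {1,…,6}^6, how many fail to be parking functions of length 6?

29849

|PF(6,6)| = (6+1−6)·(6+1)^{6−1} = 1·16807 = 16807 (Konheim–Weiss)
One tuple (6,4,3,3,6,5) → sorted (3,3,4,5,6,6): b_1=3>1, not a PF.
6^6 − 16807 = 46656 − 16807 = 29849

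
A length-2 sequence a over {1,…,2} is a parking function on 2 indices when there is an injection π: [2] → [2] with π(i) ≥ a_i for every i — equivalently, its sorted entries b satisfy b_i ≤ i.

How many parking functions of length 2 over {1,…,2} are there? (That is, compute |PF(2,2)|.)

3

|PF(2,2)| = (2+1−2)·(2+1)^{2−1} = 1·3 = 3 (Konheim–Weiss)
E.g. (2,1) → sorted (1,2): b_i ≤ i ∀i, a PF.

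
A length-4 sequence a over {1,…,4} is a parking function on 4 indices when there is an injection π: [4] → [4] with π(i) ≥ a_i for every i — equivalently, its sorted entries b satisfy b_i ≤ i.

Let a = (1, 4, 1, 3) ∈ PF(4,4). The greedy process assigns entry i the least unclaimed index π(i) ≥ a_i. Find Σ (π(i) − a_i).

1

Σπ = 4·5/2 = 10 (π permutes [4]); Σa = 1+4+1+3 = 9; disp = 10−9 = 1.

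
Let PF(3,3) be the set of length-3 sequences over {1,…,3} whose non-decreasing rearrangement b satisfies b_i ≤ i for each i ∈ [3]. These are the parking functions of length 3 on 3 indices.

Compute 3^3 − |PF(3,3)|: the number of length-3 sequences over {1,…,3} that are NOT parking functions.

11

Count = 1·4^2 = 1×16 = 16
Check (1,3,3) → sorted (1,3,3): b_2=3>2, not a PF.
3^3 − 16 = 27 − 16 = 11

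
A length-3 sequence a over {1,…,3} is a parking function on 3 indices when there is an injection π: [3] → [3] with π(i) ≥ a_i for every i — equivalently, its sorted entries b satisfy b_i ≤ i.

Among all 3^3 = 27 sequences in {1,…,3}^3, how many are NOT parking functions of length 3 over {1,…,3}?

|PF(3,3)| = (3+1−3)·(3+1)^{3−1} = 1 · 16 = 16 (Pollak)
One tuple (3,2,3) → sorted (2,3,3): b_1=2>1, not a PF.
3^3 − 16 = 27 − 16 = 11

11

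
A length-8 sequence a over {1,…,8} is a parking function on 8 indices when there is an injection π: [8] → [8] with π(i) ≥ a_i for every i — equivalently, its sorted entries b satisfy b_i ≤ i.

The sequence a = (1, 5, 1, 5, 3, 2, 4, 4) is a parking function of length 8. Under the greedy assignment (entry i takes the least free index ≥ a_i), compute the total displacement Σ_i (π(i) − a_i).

Σπ(i) = 1+…+8 = 36; Σa = 1+5+1+5+3+2+4+4 = 25; disp = 36−25 = 11.

11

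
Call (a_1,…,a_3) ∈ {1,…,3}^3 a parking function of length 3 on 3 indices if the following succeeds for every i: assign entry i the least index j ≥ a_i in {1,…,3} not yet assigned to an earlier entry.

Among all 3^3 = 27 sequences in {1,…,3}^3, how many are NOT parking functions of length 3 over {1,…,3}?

Count = 1·4^2 = 1·16 = 16 (Konheim–Weiss)
Example (2,3,2) → sorted (2,2,3): b_1=2>1, not a PF.
So 27 − 16 = 11 fail.

11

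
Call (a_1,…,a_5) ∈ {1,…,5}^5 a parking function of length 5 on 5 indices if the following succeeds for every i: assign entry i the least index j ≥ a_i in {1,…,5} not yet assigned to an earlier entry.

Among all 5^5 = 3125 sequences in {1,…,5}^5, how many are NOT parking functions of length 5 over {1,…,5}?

1829

|PF(5,5)| = (5−5+1)·(5+1)^(5−1) = 1·1296 = 1296 (Pollak)
Example (2,5,2,5,4) → sorted (2,2,4,5,5): b_1=2>1, not a PF.
Total 3125; non-PF = 3125−1296 = 1829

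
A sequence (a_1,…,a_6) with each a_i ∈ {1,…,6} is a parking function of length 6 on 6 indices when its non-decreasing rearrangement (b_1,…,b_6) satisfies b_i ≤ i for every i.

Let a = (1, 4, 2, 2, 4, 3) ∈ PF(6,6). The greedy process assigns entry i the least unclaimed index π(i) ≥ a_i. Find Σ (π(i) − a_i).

5

Σπ = 21 ({1..6} each once); Σa = 1+4+2+2+4+3 = 16; disp = 21−16 = 5.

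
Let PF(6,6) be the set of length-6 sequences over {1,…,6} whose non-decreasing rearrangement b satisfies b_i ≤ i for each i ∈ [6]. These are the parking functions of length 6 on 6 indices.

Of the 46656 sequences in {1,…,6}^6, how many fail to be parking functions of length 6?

|PF(6,6)| = 1·7^5 = 1·16807 = 16807 (Pollak)
E.g. (6,4,6,6,5,5) → sorted (4,5,5,6,6,6): b_1=4>1, not a PF.
6^6 − 16807 = 46656 − 16807 = 29849

29849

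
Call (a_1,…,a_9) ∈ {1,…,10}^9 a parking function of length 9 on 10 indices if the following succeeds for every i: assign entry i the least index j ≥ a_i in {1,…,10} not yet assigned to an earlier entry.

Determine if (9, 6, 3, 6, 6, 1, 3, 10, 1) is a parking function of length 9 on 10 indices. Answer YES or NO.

YES

Order a: b = (1, 1, 3, 3, 6, 6, 6, 9, 10).
  b_1=1 ≤ 2
  b_2=1 ≤ 3
  b_3=3 ≤ 4
  b_4=3 ≤ 5
  b_5=6 ≤ 6
  b_6=6 ≤ 7
  b_7=6 ≤ 8
  b_8=9 ≤ 9
  b_9=10 ≤ 10
All bounds hold ⇒ YES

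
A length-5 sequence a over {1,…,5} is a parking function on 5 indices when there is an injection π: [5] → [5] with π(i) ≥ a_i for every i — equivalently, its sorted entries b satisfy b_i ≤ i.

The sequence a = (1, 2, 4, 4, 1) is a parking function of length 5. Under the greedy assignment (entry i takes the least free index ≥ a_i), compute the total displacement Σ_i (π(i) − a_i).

3

Σπ = 5·6/2 = 15 (π permutes [5]); Σa = 1+2+4+4+1 = 12; disp = 15−12 = 3.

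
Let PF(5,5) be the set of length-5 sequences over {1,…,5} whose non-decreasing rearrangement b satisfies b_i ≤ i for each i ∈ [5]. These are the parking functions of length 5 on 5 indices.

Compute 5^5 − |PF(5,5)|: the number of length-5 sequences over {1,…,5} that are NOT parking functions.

|PF(5,5)| = (5+1−5)·(5+1)^{5−1} = 1×1296 = 1296
E.g. (4,2,3,5,5) → sorted (2,3,4,5,5): b_1=2>1, not a PF.
So 3125 − 1296 = 1829 fail.

1829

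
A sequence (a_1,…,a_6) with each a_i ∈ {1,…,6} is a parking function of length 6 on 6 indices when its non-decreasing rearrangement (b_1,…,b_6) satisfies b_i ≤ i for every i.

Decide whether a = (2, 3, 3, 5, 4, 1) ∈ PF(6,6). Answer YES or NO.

YES

Sorted: b = (1, 2, 3, 3, 4, 5).
  b_1=1 ≤ 1
  b_2=2 ≤ 2
  b_3=3 ≤ 3
  b_4=3 ≤ 4
  b_5=4 ≤ 5
  b_6=5 ≤ 6
All bounds hold ⇒ YES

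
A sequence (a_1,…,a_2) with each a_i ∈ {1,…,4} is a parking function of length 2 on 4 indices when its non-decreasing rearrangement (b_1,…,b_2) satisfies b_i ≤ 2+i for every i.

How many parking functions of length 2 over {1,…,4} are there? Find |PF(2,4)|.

15

#PF = (5−2)·5^(2−1) = 3 · 5 = 15 (Konheim–Weiss)
E.g. (1,2) → sorted (1,2): b_i ≤ 2+i ∀i, a PF.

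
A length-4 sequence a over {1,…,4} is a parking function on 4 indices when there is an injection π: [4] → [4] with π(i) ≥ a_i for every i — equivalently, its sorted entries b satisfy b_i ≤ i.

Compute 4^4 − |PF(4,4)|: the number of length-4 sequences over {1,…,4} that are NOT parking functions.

131

Count = (4−4+1)·(4+1)^(4−1) = 1 · 125 = 125
Check (1,4,3,4) → sorted (1,3,4,4): b_2=3>2, not a PF.
4^4 − 125 = 256 − 125 = 131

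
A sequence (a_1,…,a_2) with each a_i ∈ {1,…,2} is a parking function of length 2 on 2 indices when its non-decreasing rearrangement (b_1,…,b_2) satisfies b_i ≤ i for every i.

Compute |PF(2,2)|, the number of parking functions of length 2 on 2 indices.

3

|PF| = (3−2)·3^(2−1) = 1×3 = 3 [KW]
Example (1,2) → sorted (1,2): b_i ≤ i ∀i, a PF.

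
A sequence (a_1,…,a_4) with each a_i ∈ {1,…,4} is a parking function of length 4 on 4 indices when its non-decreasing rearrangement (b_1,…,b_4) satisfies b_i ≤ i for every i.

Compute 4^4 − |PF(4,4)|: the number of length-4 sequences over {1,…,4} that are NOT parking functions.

131

|PF(4,4)| = (4+1−4)·(4+1)^{4−1} = 1 · 125 = 125
Example (4,3,4,2) → sorted (2,3,4,4): b_1=2>1, not a PF.
Total 256; non-PF = 256−125 = 131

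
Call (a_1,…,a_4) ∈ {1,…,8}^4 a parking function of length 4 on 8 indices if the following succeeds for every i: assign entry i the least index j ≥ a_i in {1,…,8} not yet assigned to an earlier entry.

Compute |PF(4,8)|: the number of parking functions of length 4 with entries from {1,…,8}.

|PF(4,8)| = (9−4)·9^(4−1) = 5·729 = 3645 [KW]
Check (2,1,6,3) → sorted (1,2,3,6): b_i ≤ 4+i ∀i, a PF.

3645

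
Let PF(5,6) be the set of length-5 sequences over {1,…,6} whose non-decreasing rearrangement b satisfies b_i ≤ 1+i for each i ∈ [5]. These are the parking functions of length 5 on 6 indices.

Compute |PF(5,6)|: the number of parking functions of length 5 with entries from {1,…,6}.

|PF| = (7−5)·7^(5−1) = 2×2401 = 4802 (Konheim–Weiss)
Example (2,4,2,6,1) → sorted (1,2,2,4,6): b_i ≤ 1+i ∀i, a PF.

4802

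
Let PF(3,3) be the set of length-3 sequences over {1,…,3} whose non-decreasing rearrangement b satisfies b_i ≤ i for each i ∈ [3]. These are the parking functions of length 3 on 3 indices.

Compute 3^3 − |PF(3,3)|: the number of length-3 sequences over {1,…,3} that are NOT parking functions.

|PF(3,3)| = (3−3+1)·(3+1)^(3−1) = 1 · 16 = 16 (Konheim–Weiss)
Example (3,3,3) → sorted (3,3,3): b_1=3>1, not a PF.
Total 27; non-PF = 27−16 = 11

11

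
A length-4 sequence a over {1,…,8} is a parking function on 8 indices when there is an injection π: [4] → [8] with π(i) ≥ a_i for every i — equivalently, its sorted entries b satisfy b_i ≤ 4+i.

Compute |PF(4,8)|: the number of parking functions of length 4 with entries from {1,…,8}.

3645

Count = 5·9^3 = 5 · 729 = 3645
Example (2,2,8,1) → sorted (1,2,2,8): b_i ≤ 4+i ∀i, a PF.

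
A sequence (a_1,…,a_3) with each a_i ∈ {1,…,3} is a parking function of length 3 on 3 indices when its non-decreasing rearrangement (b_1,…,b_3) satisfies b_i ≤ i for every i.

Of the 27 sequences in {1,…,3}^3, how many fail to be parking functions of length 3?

11

#PF = (3+1−3)·(3+1)^{3−1} = 1×16 = 16 (Konheim–Weiss)
E.g. (1,3,3) → sorted (1,3,3): b_2=3>2, not a PF.
Total 27; non-PF = 27−16 = 11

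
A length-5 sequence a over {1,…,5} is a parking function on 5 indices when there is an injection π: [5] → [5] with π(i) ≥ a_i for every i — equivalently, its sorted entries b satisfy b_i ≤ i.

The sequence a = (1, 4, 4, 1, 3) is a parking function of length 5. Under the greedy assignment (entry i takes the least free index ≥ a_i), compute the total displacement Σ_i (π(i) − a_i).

2

Σπ(i) = 1+…+5 = 15; Σa = 1+4+4+1+3 = 13; disp = 15−13 = 2.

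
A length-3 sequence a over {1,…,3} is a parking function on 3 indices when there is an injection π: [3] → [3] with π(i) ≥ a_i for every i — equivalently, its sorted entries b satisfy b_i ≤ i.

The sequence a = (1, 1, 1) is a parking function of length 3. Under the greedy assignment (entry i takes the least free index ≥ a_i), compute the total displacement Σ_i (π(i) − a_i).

Σπ = 3·4/2 = 6 (π permutes [3]); Σa = 1+1+1 = 3; disp = 6−3 = 3.

3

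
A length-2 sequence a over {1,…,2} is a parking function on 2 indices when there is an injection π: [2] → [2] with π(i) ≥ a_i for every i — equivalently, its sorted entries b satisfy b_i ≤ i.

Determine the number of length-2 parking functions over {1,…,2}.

|PF(2,2)| = (2−2+1)·(2+1)^(2−1) = 1 · 3 = 3
Check (1,2) → sorted (1,2): b_i ≤ i ∀i, a PF.

3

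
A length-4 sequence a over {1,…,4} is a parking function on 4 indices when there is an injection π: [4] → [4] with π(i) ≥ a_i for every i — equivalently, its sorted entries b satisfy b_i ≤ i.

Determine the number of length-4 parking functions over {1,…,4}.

|PF(4,4)| = (5−4)·5^(4−1) = 1 · 125 = 125 (Pollak)
Check (2,2,4,1) → sorted (1,2,2,4): b_i ≤ i ∀i, a PF.

125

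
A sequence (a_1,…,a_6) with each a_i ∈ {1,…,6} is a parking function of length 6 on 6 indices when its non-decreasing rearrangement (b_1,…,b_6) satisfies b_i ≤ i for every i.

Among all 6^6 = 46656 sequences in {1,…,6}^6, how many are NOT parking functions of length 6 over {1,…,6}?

29849

#PF = (6+1−6)·(6+1)^{6−1} = 1×16807 = 16807 (Pollak)
E.g. (1,3,4,6,6,5) → sorted (1,3,4,5,6,6): b_2=3>2, not a PF.
So 46656 − 16807 = 29849 fail.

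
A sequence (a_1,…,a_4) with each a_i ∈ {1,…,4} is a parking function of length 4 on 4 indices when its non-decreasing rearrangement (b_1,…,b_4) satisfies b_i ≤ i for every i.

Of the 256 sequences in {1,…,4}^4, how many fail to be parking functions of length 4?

131

|PF| = (4+1−4)·(4+1)^{4−1} = 1·125 = 125 (Konheim–Weiss)
One tuple (4,4,4,1) → sorted (1,4,4,4): b_2=4>2, not a PF.
4^4 − 125 = 256 − 125 = 131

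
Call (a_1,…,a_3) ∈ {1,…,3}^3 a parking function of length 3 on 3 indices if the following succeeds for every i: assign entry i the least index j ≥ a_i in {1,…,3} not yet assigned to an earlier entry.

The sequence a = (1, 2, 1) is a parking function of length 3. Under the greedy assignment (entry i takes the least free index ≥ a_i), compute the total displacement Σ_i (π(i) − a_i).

2

Σπ = 6 ({1..3} each once); Σa = 1+2+1 = 4; disp = 6−4 = 2.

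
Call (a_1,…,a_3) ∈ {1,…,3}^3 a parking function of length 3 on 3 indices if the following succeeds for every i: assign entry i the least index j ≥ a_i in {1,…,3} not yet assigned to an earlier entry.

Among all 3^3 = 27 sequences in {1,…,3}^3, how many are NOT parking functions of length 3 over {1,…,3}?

11

|PF| = (4−3)·4^(3−1) = 1 · 16 = 16
Check (3,2,3) → sorted (2,3,3): b_1=2>1, not a PF.
Total 27; non-PF = 27−16 = 11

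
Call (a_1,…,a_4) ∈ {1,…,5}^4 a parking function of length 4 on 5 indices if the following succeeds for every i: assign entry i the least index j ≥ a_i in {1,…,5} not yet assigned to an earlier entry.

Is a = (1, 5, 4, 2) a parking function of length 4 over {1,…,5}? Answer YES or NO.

YES

Sorted: b = (1, 2, 4, 5).
  b_1=1 ≤ 2
  b_2=2 ≤ 3
  b_3=4 ≤ 4
  b_4=5 ≤ 5
All bounds hold ⇒ YES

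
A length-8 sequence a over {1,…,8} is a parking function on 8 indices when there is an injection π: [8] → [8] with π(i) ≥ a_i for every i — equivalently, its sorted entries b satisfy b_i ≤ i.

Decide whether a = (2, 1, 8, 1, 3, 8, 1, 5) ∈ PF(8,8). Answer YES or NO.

Order a: b = (1, 1, 1, 2, 3, 5, 8, 8).
  b_1=1 ≤ 1
  b_2=1 ≤ 2
  b_3=1 ≤ 3
  b_4=2 ≤ 4
  b_5=3 ≤ 5
  b_6=5 ≤ 6
  b_7=8 > 7
  fails at i=7 ⇒ NO

NO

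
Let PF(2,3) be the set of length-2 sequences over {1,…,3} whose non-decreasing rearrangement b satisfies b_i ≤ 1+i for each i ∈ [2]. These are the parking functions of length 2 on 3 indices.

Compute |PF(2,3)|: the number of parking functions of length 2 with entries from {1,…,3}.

#PF = 2·4^1 = 2×4 = 8 (Konheim–Weiss)
Example (3,2) → sorted (2,3): b_i ≤ 1+i ∀i, a PF.

8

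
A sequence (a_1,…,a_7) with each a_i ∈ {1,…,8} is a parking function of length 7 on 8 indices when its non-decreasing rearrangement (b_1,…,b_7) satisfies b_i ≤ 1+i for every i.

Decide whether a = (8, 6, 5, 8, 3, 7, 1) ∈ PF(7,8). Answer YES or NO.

NO

Order a: b = (1, 3, 5, 6, 7, 8, 8).
  b_1=1 ≤ 2
  b_2=3 ≤ 3
  b_3=5 > 4
  fails at i=3 ⇒ NO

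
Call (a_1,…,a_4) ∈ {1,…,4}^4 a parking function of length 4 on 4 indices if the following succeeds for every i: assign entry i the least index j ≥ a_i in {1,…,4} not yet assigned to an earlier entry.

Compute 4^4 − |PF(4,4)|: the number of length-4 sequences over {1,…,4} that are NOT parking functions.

131

|PF| = (4+1−4)·(4+1)^{4−1} = 1 · 125 = 125 [KW]
E.g. (2,3,2,2) → sorted (2,2,2,3): b_1=2>1, not a PF.
4^4 − 125 = 256 − 125 = 131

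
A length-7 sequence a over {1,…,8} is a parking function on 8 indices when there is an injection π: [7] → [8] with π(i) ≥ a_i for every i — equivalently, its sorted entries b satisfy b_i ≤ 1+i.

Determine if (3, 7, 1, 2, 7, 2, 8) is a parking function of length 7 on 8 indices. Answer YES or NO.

Rearranged: b = (1, 2, 2, 3, 7, 7, 8).
  b_1=1 ≤ 2
  b_2=2 ≤ 3
  b_3=2 ≤ 4
  b_4=3 ≤ 5
  b_5=7 > 6
  fails at i=5 ⇒ NO

NO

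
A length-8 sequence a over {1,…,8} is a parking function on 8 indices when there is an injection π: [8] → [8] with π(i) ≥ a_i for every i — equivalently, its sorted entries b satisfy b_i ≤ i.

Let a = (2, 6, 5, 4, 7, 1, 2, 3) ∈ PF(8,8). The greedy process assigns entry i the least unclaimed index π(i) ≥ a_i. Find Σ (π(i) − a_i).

6

Σπ = 36 ({1..8} each once); Σa = 2+6+5+4+7+1+2+3 = 30; disp = 36−30 = 6.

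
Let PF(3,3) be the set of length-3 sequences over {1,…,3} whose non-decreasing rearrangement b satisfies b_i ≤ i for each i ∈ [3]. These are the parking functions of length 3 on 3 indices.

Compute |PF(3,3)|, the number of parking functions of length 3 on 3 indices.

Count = (3−3+1)·(3+1)^(3−1) = 1·16 = 16 (Konheim–Weiss)
Check (2,1,3) → sorted (1,2,3): b_i ≤ i ∀i, a PF.

16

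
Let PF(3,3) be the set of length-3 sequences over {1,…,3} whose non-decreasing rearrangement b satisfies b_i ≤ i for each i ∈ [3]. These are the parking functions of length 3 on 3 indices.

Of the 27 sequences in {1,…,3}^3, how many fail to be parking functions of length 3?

#PF = (3−3+1)·(3+1)^(3−1) = 1×16 = 16 (Pollak)
E.g. (3,2,2) → sorted (2,2,3): b_1=2>1, not a PF.
So 27 − 16 = 11 fail.

11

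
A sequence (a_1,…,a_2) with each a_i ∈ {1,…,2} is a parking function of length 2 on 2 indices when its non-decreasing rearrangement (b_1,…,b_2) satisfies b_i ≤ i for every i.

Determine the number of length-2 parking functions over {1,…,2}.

3

#PF = (3−2)·3^(2−1) = 1 · 3 = 3 (Konheim–Weiss)
Example (2,1) → sorted (1,2): b_i ≤ i ∀i, a PF.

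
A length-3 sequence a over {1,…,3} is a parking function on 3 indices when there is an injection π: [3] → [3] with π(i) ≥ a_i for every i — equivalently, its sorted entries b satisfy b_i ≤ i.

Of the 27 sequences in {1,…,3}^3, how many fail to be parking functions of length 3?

#PF = (4−3)·4^(3−1) = 1 · 16 = 16 [KW]
Check (2,3,3) → sorted (2,3,3): b_1=2>1, not a PF.
3^3 − 16 = 27 − 16 = 11

11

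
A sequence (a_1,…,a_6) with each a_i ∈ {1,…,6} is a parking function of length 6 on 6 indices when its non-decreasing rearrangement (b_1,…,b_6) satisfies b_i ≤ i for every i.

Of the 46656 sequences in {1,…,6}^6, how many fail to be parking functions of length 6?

29849

Count = 1·7^5 = 1×16807 = 16807 [KW]
Example (2,2,2,2,6,6) → sorted (2,2,2,2,6,6): b_1=2>1, not a PF.
Total 46656; non-PF = 46656−16807 = 29849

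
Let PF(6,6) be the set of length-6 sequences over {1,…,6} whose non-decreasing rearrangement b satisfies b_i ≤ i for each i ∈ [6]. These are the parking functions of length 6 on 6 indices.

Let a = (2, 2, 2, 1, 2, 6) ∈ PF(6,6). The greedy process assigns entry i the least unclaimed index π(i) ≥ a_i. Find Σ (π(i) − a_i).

6

Σπ(i) = 1+…+6 = 21; Σa = 2+2+2+1+2+6 = 15; disp = 21−15 = 6.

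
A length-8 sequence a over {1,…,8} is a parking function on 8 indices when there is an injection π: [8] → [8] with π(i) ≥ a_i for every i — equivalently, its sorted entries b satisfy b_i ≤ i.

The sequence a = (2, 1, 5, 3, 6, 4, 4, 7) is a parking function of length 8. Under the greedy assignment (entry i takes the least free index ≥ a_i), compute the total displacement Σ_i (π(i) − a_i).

4

Σπ = 8·9/2 = 36 (π permutes [8]); Σa = 2+1+5+3+6+4+4+7 = 32; disp = 36−32 = 4.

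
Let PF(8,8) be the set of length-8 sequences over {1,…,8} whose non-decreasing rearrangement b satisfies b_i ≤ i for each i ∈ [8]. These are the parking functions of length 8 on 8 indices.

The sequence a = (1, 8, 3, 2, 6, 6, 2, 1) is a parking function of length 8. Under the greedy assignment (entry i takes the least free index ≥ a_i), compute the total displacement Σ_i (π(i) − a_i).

7

Σπ = 36 ({1..8} each once); Σa = 1+8+3+2+6+6+2+1 = 29; disp = 36−29 = 7.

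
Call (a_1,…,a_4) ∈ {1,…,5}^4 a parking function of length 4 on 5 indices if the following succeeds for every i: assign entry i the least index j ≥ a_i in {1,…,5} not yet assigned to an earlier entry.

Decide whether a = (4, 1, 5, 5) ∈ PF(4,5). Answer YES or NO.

Rearranged: b = (1, 4, 5, 5).
  b_1=1 ≤ 2
  b_2=4 > 3
  fails at i=2 ⇒ NO

NO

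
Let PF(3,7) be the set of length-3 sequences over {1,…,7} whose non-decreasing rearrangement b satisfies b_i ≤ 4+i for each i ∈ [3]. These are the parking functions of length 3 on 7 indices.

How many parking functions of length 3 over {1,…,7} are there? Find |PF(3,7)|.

320

Count = 5·8^2 = 5×64 = 320 (Pollak)
Check (3,3,7) → sorted (3,3,7): b_i ≤ 4+i ∀i, a PF.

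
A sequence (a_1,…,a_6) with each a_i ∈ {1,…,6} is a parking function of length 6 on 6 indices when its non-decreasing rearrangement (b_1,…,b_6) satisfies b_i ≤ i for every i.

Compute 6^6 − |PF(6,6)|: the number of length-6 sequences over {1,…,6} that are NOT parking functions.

Count = 1·7^5 = 1×16807 = 16807
Check (6,6,1,6,6,5) → sorted (1,5,6,6,6,6): b_2=5>2, not a PF.
6^6 − 16807 = 46656 − 16807 = 29849

29849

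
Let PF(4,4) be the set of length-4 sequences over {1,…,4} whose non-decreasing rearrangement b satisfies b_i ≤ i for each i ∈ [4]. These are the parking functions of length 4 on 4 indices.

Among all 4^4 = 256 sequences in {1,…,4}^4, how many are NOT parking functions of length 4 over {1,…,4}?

#PF = (5−4)·5^(4−1) = 1 · 125 = 125
Check (4,2,2,3) → sorted (2,2,3,4): b_1=2>1, not a PF.
Total 256; non-PF = 256−125 = 131

131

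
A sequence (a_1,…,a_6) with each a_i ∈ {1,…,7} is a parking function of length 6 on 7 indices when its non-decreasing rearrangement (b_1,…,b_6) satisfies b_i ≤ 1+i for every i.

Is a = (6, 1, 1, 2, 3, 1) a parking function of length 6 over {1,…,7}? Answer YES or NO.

Sorted: b = (1, 1, 1, 2, 3, 6).
  b_1=1 ≤ 2
  b_2=1 ≤ 3
  b_3=1 ≤ 4
  b_4=2 ≤ 5
  b_5=3 ≤ 6
  b_6=6 ≤ 7
All bounds hold ⇒ YES

YES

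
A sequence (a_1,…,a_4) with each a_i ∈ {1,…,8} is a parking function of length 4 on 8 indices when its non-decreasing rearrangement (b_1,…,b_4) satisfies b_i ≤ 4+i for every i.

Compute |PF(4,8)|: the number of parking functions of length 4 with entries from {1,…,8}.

|PF(4,8)| = (8+1−4)·(8+1)^{4−1} = 5·729 = 3645
One tuple (2,1,6,4) → sorted (1,2,4,6): b_i ≤ 4+i ∀i, a PF.

3645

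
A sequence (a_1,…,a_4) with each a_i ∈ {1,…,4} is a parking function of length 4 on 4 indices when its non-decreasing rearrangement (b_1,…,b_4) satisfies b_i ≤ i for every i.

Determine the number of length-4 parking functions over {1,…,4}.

125

|PF| = (5−4)·5^(4−1) = 1 · 125 = 125
Example (1,3,2,4) → sorted (1,2,3,4): b_i ≤ i ∀i, a PF.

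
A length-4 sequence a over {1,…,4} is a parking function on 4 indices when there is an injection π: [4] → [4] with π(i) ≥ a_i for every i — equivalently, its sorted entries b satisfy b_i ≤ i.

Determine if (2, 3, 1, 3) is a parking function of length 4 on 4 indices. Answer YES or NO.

YES

Sorted: b = (1, 2, 3, 3).
  b_1=1 ≤ 1
  b_2=2 ≤ 2
  b_3=3 ≤ 3
  b_4=3 ≤ 4
All bounds hold ⇒ YES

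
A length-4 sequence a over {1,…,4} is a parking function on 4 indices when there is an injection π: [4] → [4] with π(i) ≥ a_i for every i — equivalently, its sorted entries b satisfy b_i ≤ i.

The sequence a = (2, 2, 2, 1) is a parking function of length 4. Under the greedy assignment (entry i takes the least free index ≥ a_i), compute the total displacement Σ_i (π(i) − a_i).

3

Σπ(i) = 1+…+4 = 10; Σa = 2+2+2+1 = 7; disp = 10−7 = 3.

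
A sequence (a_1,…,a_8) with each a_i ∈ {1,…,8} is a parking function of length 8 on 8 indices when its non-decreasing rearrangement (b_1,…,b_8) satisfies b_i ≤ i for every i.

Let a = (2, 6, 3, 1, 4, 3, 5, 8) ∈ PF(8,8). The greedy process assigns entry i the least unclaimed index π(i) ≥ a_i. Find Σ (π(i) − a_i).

Σπ = 36 ({1..8} each once); Σa = 2+6+3+1+4+3+5+8 = 32; disp = 36−32 = 4.

4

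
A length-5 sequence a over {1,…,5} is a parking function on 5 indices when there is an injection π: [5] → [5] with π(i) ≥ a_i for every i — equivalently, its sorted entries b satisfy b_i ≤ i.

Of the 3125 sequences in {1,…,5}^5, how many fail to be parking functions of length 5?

#PF = (5−5+1)·(5+1)^(5−1) = 1 · 1296 = 1296
E.g. (4,5,5,5,4) → sorted (4,4,5,5,5): b_1=4>1, not a PF.
So 3125 − 1296 = 1829 fail.

1829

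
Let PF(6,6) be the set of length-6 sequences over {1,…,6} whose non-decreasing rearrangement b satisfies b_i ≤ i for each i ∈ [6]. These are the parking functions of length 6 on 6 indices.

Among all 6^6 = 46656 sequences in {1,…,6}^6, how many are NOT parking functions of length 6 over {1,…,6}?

29849

|PF(6,6)| = (6−6+1)·(6+1)^(6−1) = 1 · 16807 = 16807 (Konheim–Weiss)
Example (6,5,4,3,4,4) → sorted (3,4,4,4,5,6): b_1=3>1, not a PF.
So 46656 − 16807 = 29849 fail.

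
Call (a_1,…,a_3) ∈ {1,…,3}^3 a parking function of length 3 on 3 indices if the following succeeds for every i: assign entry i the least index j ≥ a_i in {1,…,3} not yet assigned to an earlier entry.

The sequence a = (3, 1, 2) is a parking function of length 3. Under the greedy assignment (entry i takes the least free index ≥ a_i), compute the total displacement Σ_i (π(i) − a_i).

0

Σπ = 6 ({1..3} each once); Σa = 3+1+2 = 6; disp = 6−6 = 0.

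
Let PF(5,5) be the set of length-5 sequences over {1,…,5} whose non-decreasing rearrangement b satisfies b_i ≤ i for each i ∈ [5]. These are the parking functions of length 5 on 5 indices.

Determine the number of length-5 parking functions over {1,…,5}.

Count = (5+1−5)·(5+1)^{5−1} = 1×1296 = 1296 (Pollak)
Example (1,3,4,2,1) → sorted (1,1,2,3,4): b_i ≤ i ∀i, a PF.

1296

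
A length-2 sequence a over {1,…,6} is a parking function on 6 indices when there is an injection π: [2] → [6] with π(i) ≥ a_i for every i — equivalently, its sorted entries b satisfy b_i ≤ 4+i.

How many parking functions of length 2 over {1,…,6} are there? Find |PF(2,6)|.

Count = 5·7^1 = 5 · 7 = 35 (Pollak)
Example (3,5) → sorted (3,5): b_i ≤ 4+i ∀i, a PF.

35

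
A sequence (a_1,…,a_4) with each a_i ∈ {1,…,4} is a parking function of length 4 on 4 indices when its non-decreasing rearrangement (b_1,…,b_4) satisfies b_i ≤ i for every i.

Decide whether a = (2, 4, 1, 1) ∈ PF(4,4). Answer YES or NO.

YES

Order a: b = (1, 1, 2, 4).
  b_1=1 ≤ 1
  b_2=1 ≤ 2
  b_3=2 ≤ 3
  b_4=4 ≤ 4
All bounds hold ⇒ YES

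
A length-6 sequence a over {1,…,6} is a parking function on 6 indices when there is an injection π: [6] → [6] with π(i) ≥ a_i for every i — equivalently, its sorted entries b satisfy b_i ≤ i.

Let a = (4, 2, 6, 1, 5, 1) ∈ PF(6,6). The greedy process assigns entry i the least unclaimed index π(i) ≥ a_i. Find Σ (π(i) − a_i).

Σπ = 6·7/2 = 21 (π permutes [6]); Σa = 4+2+6+1+5+1 = 19; disp = 21−19 = 2.

2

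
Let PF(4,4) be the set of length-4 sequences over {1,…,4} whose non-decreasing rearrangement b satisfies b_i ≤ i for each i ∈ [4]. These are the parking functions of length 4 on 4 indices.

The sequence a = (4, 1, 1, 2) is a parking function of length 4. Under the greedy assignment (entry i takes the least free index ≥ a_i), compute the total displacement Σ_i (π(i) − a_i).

2

Σπ = 4·5/2 = 10 (π permutes [4]); Σa = 4+1+1+2 = 8; disp = 10−8 = 2.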